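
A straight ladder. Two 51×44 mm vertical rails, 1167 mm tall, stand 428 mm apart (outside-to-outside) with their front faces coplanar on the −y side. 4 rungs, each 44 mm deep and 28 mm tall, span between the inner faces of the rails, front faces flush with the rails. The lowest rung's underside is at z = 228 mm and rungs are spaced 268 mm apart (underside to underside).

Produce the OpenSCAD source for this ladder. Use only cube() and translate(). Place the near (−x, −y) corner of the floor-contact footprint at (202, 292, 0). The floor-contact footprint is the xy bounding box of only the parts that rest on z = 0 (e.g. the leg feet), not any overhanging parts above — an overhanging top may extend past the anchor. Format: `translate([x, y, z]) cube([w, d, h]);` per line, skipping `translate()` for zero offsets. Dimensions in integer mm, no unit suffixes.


translate([202, 292, 0]) cube([51, 44, 1167]);
translate([579, 292, 0]) cube([51, 44, 1167]);
translate([253, 292, 228]) cube([326, 44, 28]);
translate([253, 292, 496]) cube([326, 44, 28]);
translate([253, 292, 764]) cube([326, 44, 28]);
translate([253, 292, 1032]) cube([326, 44, 28]);


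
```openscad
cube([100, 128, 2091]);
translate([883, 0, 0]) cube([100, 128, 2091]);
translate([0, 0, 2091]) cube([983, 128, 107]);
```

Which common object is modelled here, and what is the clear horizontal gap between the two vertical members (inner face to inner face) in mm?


A door frame. The clear opening width is 783 mm.

Two 2091 mm tall posts with a header on top — a door frame. The left jamb is 100 mm wide at x = 0; the right jamb starts at x = 883. The clear opening is 883 − 100 = 783 mm.


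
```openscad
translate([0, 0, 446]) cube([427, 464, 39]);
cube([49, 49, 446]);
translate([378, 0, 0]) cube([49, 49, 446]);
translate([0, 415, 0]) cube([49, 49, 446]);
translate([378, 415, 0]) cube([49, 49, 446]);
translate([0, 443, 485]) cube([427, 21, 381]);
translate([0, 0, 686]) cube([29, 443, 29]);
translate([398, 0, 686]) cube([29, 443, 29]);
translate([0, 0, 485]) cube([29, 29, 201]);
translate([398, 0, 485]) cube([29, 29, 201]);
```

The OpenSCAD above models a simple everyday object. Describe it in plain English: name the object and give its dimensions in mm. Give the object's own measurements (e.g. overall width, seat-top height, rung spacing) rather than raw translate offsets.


A chair. The seat is a 427×464×39 mm slab with its top at z = 485 mm, on four 49×49 mm corner legs (flush with the seat edges, standing on z = 0). A flat backrest 21 mm thick, 381 mm tall, spans the full seat width and rises from the seat top along its +y edge, rear face flush with the rear of the seat. Two armrests of 29×29 mm section run along each side from the seat's front edge to the front of the backrest, top faces 230 mm above the seat top and outer faces flush with the seat's x-edges; a 29×29 mm post under the front of each armrest stands on the seat at the front corner.


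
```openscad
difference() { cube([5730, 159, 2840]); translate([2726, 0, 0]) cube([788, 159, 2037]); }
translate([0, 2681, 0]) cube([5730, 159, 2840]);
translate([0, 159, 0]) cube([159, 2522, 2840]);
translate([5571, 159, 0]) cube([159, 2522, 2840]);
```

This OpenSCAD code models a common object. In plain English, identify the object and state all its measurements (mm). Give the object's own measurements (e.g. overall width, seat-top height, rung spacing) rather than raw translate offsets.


A single room: four walls, each 2840 mm tall and 159 mm thick, enclosing an outside footprint 5730×2840 mm (x × y), no floor or roof. The front and back walls (−y and +y sides) run the full x-width; the side walls fit between their inner faces. A door opening 788 mm wide and 2037 mm tall is cut through the front wall from the floor up, its −x edge 2726 mm from the wall's −x end.


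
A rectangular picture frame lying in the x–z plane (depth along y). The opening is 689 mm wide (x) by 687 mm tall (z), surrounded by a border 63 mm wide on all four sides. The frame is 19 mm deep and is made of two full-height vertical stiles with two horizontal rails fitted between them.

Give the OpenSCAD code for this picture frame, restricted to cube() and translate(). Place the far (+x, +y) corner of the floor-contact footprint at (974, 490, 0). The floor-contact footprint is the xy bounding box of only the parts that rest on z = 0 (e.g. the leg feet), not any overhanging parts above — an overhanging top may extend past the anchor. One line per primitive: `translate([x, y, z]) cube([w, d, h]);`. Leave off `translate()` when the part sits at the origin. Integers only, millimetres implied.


translate([159, 471, 0]) cube([63, 19, 813]);
translate([911, 471, 0]) cube([63, 19, 813]);
translate([222, 471, 0]) cube([689, 19, 63]);
translate([222, 471, 750]) cube([689, 19, 63]);


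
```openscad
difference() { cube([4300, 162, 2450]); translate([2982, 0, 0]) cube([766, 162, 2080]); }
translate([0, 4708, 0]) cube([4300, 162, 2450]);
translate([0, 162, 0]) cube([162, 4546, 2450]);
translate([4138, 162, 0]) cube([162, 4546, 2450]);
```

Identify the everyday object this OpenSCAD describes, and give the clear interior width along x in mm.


A single room. The interior width is 3976 mm.

Four walls enclosing a rectangle with a door in the front wall — a room. Outside width 4300 minus two 162 mm walls gives 3976 mm.


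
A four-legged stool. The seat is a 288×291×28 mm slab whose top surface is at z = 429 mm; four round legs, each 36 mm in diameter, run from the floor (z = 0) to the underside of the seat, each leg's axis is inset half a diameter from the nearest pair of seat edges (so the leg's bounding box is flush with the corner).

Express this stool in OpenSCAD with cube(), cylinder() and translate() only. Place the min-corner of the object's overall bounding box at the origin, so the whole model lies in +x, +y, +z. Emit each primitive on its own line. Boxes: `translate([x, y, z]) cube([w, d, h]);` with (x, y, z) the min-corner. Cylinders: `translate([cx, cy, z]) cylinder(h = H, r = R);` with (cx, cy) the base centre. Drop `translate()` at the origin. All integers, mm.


translate([0, 0, 401]) cube([288, 291, 28]);
translate([18, 18, 0]) cylinder(h = 401, r = 18);
translate([270, 18, 0]) cylinder(h = 401, r = 18);
translate([18, 273, 0]) cylinder(h = 401, r = 18);
translate([270, 273, 0]) cylinder(h = 401, r = 18);


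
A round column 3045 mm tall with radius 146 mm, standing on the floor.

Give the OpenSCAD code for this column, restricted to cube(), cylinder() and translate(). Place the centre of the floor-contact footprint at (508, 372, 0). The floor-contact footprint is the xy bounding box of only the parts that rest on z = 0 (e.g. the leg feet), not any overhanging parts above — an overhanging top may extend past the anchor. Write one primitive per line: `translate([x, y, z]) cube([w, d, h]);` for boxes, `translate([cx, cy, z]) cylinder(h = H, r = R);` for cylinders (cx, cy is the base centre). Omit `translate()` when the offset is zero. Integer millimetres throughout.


translate([508, 372, 0]) cylinder(h = 3045, r = 146);


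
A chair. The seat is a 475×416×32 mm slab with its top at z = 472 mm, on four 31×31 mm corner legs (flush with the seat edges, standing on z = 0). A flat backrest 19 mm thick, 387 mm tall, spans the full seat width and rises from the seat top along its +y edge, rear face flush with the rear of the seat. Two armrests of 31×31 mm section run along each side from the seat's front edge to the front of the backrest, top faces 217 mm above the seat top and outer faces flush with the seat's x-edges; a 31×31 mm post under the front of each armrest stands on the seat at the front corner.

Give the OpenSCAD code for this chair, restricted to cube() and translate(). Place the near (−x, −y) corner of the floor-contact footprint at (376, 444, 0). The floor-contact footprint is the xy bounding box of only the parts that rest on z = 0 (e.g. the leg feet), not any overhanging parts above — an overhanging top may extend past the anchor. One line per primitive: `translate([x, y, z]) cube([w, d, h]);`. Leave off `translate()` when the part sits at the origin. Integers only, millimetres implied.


// leg_h = 472 - 32 = 440
// arm post h = 217 - 31 = 186
translate([376, 444, 440]) cube([475, 416, 32]);
translate([376, 444, 0]) cube([31, 31, 440]);
translate([820, 444, 0]) cube([31, 31, 440]);
translate([376, 829, 0]) cube([31, 31, 440]);
translate([820, 829, 0]) cube([31, 31, 440]);
translate([376, 841, 472]) cube([475, 19, 387]);
translate([376, 444, 658]) cube([31, 397, 31]);
translate([820, 444, 658]) cube([31, 397, 31]);
translate([376, 444, 472]) cube([31, 31, 186]);
translate([820, 444, 472]) cube([31, 31, 186]);


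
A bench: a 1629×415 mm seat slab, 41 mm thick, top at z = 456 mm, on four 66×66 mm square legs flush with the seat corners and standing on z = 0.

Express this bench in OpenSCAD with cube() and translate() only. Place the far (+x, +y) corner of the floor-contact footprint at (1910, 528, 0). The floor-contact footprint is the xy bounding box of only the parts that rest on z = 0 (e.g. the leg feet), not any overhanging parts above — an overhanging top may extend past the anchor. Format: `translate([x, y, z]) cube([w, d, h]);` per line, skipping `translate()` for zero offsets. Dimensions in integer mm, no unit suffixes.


translate([281, 113, 415]) cube([1629, 415, 41]);
translate([281, 113, 0]) cube([66, 66, 415]);
translate([281, 462, 0]) cube([66, 66, 415]);
translate([1844, 113, 0]) cube([66, 66, 415]);
translate([1844, 462, 0]) cube([66, 66, 415]);


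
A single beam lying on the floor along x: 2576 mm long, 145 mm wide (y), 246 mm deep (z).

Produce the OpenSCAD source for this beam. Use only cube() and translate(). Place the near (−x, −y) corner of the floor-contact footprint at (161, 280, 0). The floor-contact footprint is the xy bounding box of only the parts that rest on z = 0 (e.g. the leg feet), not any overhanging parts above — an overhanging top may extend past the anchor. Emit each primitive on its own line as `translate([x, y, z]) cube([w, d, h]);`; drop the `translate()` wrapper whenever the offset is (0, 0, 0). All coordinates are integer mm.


translate([161, 280, 0]) cube([2576, 145, 246]);


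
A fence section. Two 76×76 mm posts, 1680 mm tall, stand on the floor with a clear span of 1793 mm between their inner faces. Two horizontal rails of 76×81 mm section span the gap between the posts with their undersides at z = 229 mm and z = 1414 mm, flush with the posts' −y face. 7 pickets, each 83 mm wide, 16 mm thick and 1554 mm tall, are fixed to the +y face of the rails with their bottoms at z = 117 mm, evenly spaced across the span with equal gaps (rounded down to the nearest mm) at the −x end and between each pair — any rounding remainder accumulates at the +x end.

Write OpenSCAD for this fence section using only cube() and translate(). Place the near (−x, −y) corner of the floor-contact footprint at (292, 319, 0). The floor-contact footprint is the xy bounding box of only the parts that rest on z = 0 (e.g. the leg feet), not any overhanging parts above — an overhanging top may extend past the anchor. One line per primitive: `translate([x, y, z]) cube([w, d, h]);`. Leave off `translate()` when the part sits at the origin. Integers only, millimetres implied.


translate([292, 319, 0]) cube([76, 76, 1680]);
translate([2161, 319, 0]) cube([76, 76, 1680]);
translate([368, 319, 229]) cube([1793, 76, 81]);
translate([368, 319, 1414]) cube([1793, 76, 81]);
translate([519, 395, 117]) cube([83, 16, 1554]);
translate([753, 395, 117]) cube([83, 16, 1554]);
translate([987, 395, 117]) cube([83, 16, 1554]);
translate([1221, 395, 117]) cube([83, 16, 1554]);
translate([1455, 395, 117]) cube([83, 16, 1554]);
translate([1689, 395, 117]) cube([83, 16, 1554]);
translate([1923, 395, 117]) cube([83, 16, 1554]);


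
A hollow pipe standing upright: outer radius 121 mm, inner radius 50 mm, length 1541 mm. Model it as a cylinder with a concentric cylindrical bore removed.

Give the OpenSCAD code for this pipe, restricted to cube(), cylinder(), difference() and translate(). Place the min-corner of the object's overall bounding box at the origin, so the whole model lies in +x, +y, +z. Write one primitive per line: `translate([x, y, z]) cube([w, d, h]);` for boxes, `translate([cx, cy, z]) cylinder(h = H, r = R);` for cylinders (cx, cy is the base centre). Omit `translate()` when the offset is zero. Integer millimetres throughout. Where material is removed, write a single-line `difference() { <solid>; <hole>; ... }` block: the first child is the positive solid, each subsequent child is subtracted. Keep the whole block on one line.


difference() { translate([121, 121, 0]) cylinder(h = 1541, r = 121); translate([121, 121, 0]) cylinder(h = 1541, r = 50); }


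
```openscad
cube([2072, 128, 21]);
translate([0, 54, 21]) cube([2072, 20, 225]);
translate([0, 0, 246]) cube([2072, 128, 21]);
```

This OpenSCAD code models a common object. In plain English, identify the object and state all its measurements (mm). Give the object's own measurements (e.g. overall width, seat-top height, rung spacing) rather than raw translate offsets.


An I-beam lying along x, 2072 mm long. Overall section height 267 mm. Two flanges 128 mm wide (y) and 21 mm thick, one on the floor and one at the top; a web 20 mm thick runs between them, centred on the flange width.


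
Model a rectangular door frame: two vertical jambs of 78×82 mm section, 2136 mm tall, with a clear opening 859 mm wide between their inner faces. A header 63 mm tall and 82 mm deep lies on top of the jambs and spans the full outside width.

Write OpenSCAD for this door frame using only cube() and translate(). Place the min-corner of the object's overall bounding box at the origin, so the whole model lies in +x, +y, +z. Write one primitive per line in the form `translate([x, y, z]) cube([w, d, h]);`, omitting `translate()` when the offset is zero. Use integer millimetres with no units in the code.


cube([78, 82, 2136]);
translate([937, 0, 0]) cube([78, 82, 2136]);
translate([0, 0, 2136]) cube([1015, 82, 63]);


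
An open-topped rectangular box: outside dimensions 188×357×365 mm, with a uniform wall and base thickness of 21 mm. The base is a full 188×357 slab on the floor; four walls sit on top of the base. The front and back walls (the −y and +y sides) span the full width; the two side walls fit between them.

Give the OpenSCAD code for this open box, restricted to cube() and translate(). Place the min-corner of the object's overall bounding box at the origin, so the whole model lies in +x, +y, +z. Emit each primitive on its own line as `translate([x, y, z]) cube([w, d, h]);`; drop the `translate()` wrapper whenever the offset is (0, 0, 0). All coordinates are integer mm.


cube([188, 357, 21]);
translate([0, 0, 21]) cube([188, 21, 344]);
translate([0, 336, 21]) cube([188, 21, 344]);
translate([0, 21, 21]) cube([21, 315, 344]);
translate([167, 21, 21]) cube([21, 315, 344]);


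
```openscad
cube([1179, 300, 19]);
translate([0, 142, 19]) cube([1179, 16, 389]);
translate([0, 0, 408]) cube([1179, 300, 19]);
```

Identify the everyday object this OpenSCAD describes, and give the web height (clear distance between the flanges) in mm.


An I-beam. The web height is 389 mm.

Two wide flanges with a thin centred web — an I-beam. Overall 427 mm minus two 19 mm flanges gives a web of 427 − 2·19 = 389 mm.


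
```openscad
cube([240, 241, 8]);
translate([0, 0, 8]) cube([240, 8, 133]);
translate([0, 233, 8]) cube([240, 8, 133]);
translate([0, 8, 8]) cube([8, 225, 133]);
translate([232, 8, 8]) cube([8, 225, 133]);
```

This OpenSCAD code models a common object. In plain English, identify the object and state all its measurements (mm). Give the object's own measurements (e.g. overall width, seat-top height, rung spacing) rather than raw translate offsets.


An open-topped rectangular box: outside dimensions 240×241×141 mm, with a uniform wall and base thickness of 8 mm. The base is a full 240×241 slab on the floor; four walls sit on top of the base. The front and back walls (the −y and +y sides) span the full width; the two side walls fit between them.


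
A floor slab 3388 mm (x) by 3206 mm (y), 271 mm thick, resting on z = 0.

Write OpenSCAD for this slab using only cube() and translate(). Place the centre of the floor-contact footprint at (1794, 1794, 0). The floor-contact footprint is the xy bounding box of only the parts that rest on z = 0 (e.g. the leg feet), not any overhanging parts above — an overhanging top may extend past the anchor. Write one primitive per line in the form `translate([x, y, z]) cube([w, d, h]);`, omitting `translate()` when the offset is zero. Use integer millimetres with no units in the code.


translate([100, 191, 0]) cube([3388, 3206, 271]);


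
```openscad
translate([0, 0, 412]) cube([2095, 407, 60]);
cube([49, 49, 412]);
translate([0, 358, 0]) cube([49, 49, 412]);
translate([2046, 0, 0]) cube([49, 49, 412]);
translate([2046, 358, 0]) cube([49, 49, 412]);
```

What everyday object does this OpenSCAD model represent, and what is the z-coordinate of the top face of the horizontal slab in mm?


A bench. The seat-top height is 472 mm.

A long slab on four corner posts — a bench. The slab sits at z = 412 with thickness 60, so the top is 412 + 60 = 472 mm.


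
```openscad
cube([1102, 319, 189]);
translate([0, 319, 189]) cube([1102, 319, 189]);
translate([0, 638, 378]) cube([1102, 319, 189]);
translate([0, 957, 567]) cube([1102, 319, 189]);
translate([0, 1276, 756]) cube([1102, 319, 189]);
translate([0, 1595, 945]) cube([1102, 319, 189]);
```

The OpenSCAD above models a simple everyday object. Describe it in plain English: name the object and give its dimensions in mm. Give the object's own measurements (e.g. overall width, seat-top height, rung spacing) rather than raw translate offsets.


A straight staircase of 6 solid steps. Each step is 1102 mm wide (x), 319 mm deep (y, the going) and 189 mm tall (the rise). The first step rests on the floor; each subsequent step sits one going further in +y and one rise higher in +z, directly behind and above the previous step with no overlap.


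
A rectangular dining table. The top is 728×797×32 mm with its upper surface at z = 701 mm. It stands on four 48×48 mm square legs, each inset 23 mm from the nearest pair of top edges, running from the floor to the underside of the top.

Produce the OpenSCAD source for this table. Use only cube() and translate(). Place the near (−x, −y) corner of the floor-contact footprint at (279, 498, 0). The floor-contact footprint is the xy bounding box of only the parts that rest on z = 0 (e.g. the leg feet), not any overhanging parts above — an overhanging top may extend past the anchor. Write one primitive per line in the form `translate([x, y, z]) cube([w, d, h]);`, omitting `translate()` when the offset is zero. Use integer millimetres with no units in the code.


translate([256, 475, 669]) cube([728, 797, 32]);
translate([279, 498, 0]) cube([48, 48, 669]);
translate([913, 498, 0]) cube([48, 48, 669]);
translate([279, 1201, 0]) cube([48, 48, 669]);
translate([913, 1201, 0]) cube([48, 48, 669]);


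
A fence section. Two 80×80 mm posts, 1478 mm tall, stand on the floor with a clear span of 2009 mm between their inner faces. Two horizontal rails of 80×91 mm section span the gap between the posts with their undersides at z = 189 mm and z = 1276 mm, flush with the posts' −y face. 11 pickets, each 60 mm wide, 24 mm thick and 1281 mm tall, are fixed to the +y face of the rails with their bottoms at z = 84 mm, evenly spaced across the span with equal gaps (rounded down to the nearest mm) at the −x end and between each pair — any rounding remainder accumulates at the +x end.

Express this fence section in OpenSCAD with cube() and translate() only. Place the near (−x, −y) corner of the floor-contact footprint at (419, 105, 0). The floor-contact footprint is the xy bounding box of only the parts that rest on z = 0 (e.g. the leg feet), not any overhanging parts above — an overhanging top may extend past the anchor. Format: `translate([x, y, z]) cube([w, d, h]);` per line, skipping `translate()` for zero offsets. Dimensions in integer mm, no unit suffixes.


translate([419, 105, 0]) cube([80, 80, 1478]);
translate([2508, 105, 0]) cube([80, 80, 1478]);
translate([499, 105, 189]) cube([2009, 80, 91]);
translate([499, 105, 1276]) cube([2009, 80, 91]);
translate([611, 185, 84]) cube([60, 24, 1281]);
translate([783, 185, 84]) cube([60, 24, 1281]);
translate([955, 185, 84]) cube([60, 24, 1281]);
translate([1127, 185, 84]) cube([60, 24, 1281]);
translate([1299, 185, 84]) cube([60, 24, 1281]);
translate([1471, 185, 84]) cube([60, 24, 1281]);
translate([1643, 185, 84]) cube([60, 24, 1281]);
translate([1815, 185, 84]) cube([60, 24, 1281]);
translate([1987, 185, 84]) cube([60, 24, 1281]);
translate([2159, 185, 84]) cube([60, 24, 1281]);
translate([2331, 185, 84]) cube([60, 24, 1281]);


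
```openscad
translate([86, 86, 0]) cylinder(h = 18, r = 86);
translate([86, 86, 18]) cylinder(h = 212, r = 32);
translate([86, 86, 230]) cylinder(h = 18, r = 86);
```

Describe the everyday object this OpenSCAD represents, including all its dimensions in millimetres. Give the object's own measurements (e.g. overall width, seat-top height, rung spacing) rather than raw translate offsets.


A spool: two coaxial disc flanges of radius 86 mm and thickness 18 mm, joined by a core cylinder of radius 32 mm and height 212 mm. The lower flange rests on z = 0 and the three cylinders share a vertical axis.


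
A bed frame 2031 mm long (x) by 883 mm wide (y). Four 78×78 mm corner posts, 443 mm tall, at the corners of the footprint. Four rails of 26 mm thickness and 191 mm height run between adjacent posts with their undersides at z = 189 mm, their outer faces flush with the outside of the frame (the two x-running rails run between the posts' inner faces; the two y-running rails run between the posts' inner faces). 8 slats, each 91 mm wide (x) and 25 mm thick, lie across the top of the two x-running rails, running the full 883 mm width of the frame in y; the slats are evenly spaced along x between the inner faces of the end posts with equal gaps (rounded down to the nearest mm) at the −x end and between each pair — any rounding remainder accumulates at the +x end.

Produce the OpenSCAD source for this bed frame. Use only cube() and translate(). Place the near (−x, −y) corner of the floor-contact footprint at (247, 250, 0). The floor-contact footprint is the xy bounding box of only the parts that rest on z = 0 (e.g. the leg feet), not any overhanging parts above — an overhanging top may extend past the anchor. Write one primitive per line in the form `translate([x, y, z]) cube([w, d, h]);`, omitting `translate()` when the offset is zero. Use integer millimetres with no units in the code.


translate([247, 250, 0]) cube([78, 78, 443]);
translate([247, 1055, 0]) cube([78, 78, 443]);
translate([2200, 250, 0]) cube([78, 78, 443]);
translate([2200, 1055, 0]) cube([78, 78, 443]);
translate([325, 250, 189]) cube([1875, 26, 191]);
translate([325, 1107, 189]) cube([1875, 26, 191]);
translate([247, 328, 189]) cube([26, 727, 191]);
translate([2252, 328, 189]) cube([26, 727, 191]);
translate([452, 250, 380]) cube([91, 883, 25]);
translate([670, 250, 380]) cube([91, 883, 25]);
translate([888, 250, 380]) cube([91, 883, 25]);
translate([1106, 250, 380]) cube([91, 883, 25]);
translate([1324, 250, 380]) cube([91, 883, 25]);
translate([1542, 250, 380]) cube([91, 883, 25]);
translate([1760, 250, 380]) cube([91, 883, 25]);
translate([1978, 250, 380]) cube([91, 883, 25]);


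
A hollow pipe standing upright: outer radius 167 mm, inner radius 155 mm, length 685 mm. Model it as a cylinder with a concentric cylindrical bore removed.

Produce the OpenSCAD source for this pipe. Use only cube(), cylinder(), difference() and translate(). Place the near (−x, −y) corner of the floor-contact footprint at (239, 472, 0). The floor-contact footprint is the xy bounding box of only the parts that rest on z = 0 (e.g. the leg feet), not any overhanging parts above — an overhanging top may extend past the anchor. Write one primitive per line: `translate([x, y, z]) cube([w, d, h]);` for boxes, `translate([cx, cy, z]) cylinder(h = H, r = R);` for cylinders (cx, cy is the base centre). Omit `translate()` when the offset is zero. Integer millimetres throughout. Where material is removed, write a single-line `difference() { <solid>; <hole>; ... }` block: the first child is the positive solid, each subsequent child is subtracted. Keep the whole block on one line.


difference() { translate([406, 639, 0]) cylinder(h = 685, r = 167); translate([406, 639, 0]) cylinder(h = 685, r = 155); }


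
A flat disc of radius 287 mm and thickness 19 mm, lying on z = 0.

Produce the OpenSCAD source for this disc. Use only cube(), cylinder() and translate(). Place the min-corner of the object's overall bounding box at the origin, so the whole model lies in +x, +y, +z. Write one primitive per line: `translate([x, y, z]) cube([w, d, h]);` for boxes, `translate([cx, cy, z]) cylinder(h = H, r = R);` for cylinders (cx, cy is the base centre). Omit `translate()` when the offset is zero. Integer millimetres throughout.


translate([287, 287, 0]) cylinder(h = 19, r = 287);


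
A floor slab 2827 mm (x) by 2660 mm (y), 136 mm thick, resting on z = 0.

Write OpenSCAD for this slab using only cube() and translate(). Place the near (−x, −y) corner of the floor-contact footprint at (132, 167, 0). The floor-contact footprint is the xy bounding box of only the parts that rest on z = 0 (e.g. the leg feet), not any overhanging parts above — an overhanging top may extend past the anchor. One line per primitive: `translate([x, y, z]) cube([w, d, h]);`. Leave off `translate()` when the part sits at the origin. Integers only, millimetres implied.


translate([132, 167, 0]) cube([2827, 2660, 136]);


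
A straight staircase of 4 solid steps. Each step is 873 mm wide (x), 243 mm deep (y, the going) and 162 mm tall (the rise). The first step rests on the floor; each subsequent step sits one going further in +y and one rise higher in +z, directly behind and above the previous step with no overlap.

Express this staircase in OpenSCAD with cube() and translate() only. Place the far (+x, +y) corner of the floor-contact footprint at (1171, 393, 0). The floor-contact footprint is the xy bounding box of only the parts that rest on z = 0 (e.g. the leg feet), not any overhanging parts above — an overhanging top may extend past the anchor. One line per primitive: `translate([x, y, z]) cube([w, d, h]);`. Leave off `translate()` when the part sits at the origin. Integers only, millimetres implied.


translate([298, 150, 0]) cube([873, 243, 162]);
translate([298, 393, 162]) cube([873, 243, 162]);
translate([298, 636, 324]) cube([873, 243, 162]);
translate([298, 879, 486]) cube([873, 243, 162]);


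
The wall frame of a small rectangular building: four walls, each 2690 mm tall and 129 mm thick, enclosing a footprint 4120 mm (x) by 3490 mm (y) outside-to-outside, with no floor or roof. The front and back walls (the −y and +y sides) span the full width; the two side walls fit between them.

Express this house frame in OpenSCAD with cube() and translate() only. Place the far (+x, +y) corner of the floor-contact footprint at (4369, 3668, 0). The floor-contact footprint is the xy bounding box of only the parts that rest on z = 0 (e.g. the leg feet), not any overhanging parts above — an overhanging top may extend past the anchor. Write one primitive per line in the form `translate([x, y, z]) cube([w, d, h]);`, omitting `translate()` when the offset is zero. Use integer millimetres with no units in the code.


translate([249, 178, 0]) cube([4120, 129, 2690]);
translate([249, 3539, 0]) cube([4120, 129, 2690]);
translate([249, 307, 0]) cube([129, 3232, 2690]);
translate([4240, 307, 0]) cube([129, 3232, 2690]);


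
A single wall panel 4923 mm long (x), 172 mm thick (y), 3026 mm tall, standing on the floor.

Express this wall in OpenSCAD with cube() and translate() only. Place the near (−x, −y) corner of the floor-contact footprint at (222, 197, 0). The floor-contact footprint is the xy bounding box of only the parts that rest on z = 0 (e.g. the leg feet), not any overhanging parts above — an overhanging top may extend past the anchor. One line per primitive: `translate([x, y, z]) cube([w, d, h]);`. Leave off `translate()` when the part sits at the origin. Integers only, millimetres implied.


translate([222, 197, 0]) cube([4923, 172, 3026]);


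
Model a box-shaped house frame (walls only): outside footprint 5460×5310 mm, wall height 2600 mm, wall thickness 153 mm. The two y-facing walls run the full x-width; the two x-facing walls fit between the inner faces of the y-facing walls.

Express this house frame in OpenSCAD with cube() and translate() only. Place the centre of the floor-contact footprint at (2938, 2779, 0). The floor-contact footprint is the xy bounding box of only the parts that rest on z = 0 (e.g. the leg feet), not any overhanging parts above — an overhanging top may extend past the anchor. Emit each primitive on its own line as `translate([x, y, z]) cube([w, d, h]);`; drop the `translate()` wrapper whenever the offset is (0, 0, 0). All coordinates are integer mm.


translate([208, 124, 0]) cube([5460, 153, 2600]);
translate([208, 5281, 0]) cube([5460, 153, 2600]);
translate([208, 277, 0]) cube([153, 5004, 2600]);
translate([5515, 277, 0]) cube([153, 5004, 2600]);


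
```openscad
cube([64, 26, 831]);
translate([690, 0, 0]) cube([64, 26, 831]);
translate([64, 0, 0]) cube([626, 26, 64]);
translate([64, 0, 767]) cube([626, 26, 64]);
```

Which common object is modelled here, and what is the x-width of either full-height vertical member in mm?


A picture frame. The border width is 64 mm.

Four thin pieces enclosing a rectangular opening — a picture frame. The two full-height stiles are 831 mm tall; the top rail sits at z = 767 and is 64 mm tall, so the border above the opening is 831 − 767 = 64 mm, matching the stile x-width.


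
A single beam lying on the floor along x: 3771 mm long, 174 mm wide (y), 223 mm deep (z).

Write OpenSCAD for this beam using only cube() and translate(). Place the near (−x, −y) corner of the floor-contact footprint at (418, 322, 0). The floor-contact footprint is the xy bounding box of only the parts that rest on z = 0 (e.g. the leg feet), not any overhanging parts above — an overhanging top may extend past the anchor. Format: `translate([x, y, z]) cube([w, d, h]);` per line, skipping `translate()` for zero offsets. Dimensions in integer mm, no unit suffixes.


translate([418, 322, 0]) cube([3771, 174, 223]);


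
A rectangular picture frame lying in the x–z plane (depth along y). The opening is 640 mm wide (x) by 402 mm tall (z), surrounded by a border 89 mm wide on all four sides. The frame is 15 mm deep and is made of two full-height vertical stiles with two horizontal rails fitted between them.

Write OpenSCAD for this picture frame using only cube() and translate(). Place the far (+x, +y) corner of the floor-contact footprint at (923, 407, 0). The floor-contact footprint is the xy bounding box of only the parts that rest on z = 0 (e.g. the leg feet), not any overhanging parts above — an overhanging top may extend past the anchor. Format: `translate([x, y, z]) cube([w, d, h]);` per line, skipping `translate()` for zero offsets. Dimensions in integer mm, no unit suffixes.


translate([105, 392, 0]) cube([89, 15, 580]);
translate([834, 392, 0]) cube([89, 15, 580]);
translate([194, 392, 0]) cube([640, 15, 89]);
translate([194, 392, 491]) cube([640, 15, 89]);


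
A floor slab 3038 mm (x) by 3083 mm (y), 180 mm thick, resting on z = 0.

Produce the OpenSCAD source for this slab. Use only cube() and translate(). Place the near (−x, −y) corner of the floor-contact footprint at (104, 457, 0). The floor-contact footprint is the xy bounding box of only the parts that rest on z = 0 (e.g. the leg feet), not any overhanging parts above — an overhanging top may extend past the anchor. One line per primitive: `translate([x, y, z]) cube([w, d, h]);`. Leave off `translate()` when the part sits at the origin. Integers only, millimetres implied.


translate([104, 457, 0]) cube([3038, 3083, 180]);


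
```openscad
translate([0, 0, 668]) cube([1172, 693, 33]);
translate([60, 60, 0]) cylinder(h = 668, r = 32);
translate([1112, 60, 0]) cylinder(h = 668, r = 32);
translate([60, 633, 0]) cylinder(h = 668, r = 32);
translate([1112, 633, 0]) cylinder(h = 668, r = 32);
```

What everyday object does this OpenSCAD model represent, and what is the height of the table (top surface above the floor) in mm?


A table. The table height is 701 mm.

A 1172×693×33 slab sits at z = 668 on four Ø64 mm round legs — a table. The top surface is at 668 + 33 = 701 mm.


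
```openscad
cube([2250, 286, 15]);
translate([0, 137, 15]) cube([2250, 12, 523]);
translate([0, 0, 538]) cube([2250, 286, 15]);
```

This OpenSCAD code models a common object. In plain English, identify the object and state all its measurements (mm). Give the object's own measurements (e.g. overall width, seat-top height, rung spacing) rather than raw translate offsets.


An I-beam lying along x, 2250 mm long. Overall section height 553 mm. Two flanges 286 mm wide (y) and 15 mm thick, one on the floor and one at the top; a web 12 mm thick runs between them, centred on the flange width.


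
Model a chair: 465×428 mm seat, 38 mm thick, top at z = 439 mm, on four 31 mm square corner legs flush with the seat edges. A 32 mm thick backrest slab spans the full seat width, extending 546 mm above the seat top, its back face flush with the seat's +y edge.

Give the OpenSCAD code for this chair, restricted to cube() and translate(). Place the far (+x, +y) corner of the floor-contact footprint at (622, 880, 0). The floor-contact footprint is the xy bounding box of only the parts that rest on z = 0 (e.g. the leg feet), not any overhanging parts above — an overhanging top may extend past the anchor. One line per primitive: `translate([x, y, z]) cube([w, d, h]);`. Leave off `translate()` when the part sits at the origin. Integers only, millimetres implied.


translate([157, 452, 401]) cube([465, 428, 38]);
translate([157, 452, 0]) cube([31, 31, 401]);
translate([591, 452, 0]) cube([31, 31, 401]);
translate([157, 849, 0]) cube([31, 31, 401]);
translate([591, 849, 0]) cube([31, 31, 401]);
translate([157, 848, 439]) cube([465, 32, 546]);


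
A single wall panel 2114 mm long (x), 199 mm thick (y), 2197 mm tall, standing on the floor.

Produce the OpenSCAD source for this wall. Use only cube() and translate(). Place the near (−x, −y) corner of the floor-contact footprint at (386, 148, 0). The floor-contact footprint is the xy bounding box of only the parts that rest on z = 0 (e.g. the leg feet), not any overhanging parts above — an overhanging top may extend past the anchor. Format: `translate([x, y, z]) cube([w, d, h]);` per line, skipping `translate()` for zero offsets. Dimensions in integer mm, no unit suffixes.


translate([386, 148, 0]) cube([2114, 199, 2197]);


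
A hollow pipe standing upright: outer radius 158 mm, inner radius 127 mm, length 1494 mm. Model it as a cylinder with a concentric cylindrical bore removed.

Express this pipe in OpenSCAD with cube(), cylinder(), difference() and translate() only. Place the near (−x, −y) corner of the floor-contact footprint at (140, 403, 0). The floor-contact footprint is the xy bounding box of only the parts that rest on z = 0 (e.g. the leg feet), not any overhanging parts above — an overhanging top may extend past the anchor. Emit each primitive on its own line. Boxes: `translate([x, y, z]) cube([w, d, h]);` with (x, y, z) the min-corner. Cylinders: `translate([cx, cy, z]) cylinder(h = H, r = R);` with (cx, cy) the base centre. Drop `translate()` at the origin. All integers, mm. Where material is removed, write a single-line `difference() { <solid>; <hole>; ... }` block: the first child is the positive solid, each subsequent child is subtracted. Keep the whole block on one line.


difference() { translate([298, 561, 0]) cylinder(h = 1494, r = 158); translate([298, 561, 0]) cylinder(h = 1494, r = 127); }


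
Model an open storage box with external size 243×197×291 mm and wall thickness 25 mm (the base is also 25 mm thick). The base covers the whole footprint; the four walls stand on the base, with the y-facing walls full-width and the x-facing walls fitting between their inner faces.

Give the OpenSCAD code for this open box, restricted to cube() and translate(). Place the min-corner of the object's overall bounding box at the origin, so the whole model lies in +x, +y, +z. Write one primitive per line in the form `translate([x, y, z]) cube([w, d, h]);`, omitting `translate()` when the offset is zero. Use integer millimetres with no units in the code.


cube([243, 197, 25]);
translate([0, 0, 25]) cube([243, 25, 266]);
translate([0, 172, 25]) cube([243, 25, 266]);
translate([0, 25, 25]) cube([25, 147, 266]);
translate([218, 25, 25]) cube([25, 147, 266]);


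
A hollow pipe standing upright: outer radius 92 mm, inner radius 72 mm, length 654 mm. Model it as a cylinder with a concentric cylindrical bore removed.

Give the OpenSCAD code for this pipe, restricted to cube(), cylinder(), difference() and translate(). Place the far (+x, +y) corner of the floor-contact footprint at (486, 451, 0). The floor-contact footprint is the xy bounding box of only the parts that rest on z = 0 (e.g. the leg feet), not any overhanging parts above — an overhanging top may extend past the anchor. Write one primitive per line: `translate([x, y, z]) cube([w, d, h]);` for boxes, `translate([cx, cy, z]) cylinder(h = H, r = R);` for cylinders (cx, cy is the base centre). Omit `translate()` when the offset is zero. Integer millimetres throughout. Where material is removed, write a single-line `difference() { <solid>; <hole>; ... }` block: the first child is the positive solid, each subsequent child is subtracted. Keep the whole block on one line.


difference() { translate([394, 359, 0]) cylinder(h = 654, r = 92); translate([394, 359, 0]) cylinder(h = 654, r = 72); }


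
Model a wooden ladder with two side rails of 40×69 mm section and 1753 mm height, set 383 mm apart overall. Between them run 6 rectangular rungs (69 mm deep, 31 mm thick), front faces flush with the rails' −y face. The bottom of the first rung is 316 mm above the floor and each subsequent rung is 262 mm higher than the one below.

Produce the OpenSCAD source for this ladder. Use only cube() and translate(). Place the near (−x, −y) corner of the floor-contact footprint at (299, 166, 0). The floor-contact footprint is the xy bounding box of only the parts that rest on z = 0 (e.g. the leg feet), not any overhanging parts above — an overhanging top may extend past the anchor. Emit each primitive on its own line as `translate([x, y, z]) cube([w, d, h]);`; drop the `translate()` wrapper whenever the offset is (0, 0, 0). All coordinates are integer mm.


translate([299, 166, 0]) cube([40, 69, 1753]);
translate([642, 166, 0]) cube([40, 69, 1753]);
translate([339, 166, 316]) cube([303, 69, 31]);
translate([339, 166, 578]) cube([303, 69, 31]);
translate([339, 166, 840]) cube([303, 69, 31]);
translate([339, 166, 1102]) cube([303, 69, 31]);
translate([339, 166, 1364]) cube([303, 69, 31]);
translate([339, 166, 1626]) cube([303, 69, 31]);


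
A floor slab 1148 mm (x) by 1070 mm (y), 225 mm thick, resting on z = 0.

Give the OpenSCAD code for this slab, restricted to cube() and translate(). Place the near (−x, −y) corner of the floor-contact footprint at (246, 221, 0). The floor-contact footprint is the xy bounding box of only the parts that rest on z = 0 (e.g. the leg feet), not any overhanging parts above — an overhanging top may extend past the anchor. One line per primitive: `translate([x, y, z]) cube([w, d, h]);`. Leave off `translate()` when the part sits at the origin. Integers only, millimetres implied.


translate([246, 221, 0]) cube([1148, 1070, 225]);
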